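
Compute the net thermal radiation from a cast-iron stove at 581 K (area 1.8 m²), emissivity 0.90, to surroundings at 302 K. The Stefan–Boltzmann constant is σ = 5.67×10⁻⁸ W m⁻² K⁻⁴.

Q ≈ 9700 W

Q = εσA(T⁴ − T_s⁴). T⁴ − T_s⁴ = (581)⁴ − (302)⁴ = 1.14×10^11 − 8.32×10^9 = 1.06×10^11 K⁴.
Q = 0.90 × 5.67×10⁻⁸ × 1.80 × 1.06×10^11 = 9700 W.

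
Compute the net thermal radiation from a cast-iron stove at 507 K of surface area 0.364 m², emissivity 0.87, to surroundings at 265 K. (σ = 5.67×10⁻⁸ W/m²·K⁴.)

Q ≈ 1100 W

Q = εσA(T⁴ − T_s⁴). T⁴ − T_s⁴ = (507)⁴ − (265)⁴ = 6.61×10^10 − 4.93×10^9 = 6.11×10^10 K⁴.
Q = 0.87 × 5.67×10⁻⁸ × 0.364 × 6.11×10^10 = 1100 W.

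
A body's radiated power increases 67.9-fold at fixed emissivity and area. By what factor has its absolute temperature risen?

P ∝ T⁴ ⇒ T ∝ P^(1/4), so T scales by (67.9)^(1/4) = 2.87.

factor ≈ 2.87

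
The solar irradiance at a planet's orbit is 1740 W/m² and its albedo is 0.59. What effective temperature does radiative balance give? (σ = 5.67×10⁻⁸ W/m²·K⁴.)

Power absorbed = (1−a)S·πR²; power emitted = 4πR²σT⁴. Equating and cancelling πR²:
T = ((1−a)S / 4σ)^(1/4) = (713 / (4 × 5.67×10⁻⁸))^(1/4) = (3.15×10^9)^(1/4).
T = 237 K.

T ≈ 237 K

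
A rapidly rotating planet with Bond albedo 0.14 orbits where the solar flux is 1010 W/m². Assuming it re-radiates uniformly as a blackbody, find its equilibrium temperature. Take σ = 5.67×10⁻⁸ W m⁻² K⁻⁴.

Power absorbed = (1−a)S·πR²; power emitted = 4πR²σT⁴. Equating and cancelling πR²:
T = ((1−a)S / 4σ)^(1/4) = (869 / (4 × 5.67×10⁻⁸))^(1/4) = (3.83×10^9)^(1/4).
T = 249 K.

T ≈ 249 K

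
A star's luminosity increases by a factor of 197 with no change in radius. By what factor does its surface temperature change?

P ∝ T⁴ ⇒ T ∝ P^(1/4), so T scales by (197)^(1/4) = 3.75.

factor ≈ 3.75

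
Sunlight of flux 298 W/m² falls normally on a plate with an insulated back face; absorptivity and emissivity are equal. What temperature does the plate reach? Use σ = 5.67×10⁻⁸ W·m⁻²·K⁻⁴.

T ≈ 269 K

Absorbed flux αS = emitted flux εσT⁴ (one radiating face); with α = ε, T = (S/σ)^(1/4).
T = (298 / 5.67×10⁻⁸)^(1/4) = (5.26×10^9)^(1/4).
T = 269 K.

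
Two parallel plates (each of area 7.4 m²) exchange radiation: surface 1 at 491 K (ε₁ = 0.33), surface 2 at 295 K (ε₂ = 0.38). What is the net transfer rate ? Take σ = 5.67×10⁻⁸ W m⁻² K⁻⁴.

For two large parallel gray plates, q = σ(T₁⁴ − T₂⁴) / (1/ε₁ + 1/ε₂ − 1).
1/ε₁ + 1/ε₂ − 1 = 1/0.33 + 1/0.38 − 1 = 4.662.
T₁⁴ − T₂⁴ = 5.81×10^10 − 7.57×10^9 = 5.05×10^10 K⁴.
q = 5.67×10⁻⁸ × 5.05×10^10 / 4.662 = 615 W/m².
Q = q·A = 615 × 7.4 = 4550 W.

Q ≈ 4550 W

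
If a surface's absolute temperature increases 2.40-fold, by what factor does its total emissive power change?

factor ≈ 33.2

P ∝ T⁴, so the power scales as (2.40)⁴ = 33.2.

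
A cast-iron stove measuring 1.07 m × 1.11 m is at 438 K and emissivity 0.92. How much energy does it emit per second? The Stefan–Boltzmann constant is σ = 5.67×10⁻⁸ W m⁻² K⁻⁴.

A = 1.07 × 1.11 = 1.19 m².
P = εσAT⁴ = 0.92 × 5.67×10⁻⁸ × 1.19 × (438)⁴ = 0.92 × 5.67×10⁻⁸ × 1.19 × 3.68×10^10.
P = 2280 W.

P ≈ 2280 W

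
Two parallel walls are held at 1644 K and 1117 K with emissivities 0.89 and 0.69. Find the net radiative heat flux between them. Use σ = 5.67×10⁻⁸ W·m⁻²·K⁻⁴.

For two large parallel gray plates, q = σ(T₁⁴ − T₂⁴) / (1/ε₁ + 1/ε₂ − 1).
1/ε₁ + 1/ε₂ − 1 = 1/0.89 + 1/0.69 − 1 = 1.573.
T₁⁴ − T₂⁴ = 7.30×10^12 − 1.56×10^12 = 5.75×10^12 K⁴.
q = 5.67×10⁻⁸ × 5.75×10^12 / 1.573 = 2.07×10^5 W/m².

q ≈ 2.07×10^5 W/m²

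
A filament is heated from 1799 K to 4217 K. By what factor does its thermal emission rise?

ratio ≈ 30.2

P ∝ T⁴, so the ratio is (4217/1799)⁴ = (2.344)⁴ = 30.2.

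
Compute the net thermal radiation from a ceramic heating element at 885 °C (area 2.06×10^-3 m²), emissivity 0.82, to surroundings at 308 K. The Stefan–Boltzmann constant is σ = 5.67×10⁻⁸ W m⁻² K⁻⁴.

Q ≈ 171 W

Convert: 885 °C = 1158 K.
Q = εσA(T⁴ − T_s⁴). T⁴ − T_s⁴ = (1158)⁴ − (308)⁴ = 1.80×10^12 − 9.00×10^9 = 1.79×10^12 K⁴.
Q = 0.82 × 5.67×10⁻⁸ × 2.06×10^-3 × 1.79×10^12 = 171 W.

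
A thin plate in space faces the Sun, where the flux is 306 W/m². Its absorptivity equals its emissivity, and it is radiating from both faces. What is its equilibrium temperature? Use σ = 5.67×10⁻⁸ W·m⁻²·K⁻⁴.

Absorbed flux αS = emitted flux 2εσT⁴ per unit area; with α = ε this gives T = (S/2σ)^(1/4).
T = (306 / (2 × 5.67×10⁻⁸))^(1/4) = (2.70×10^9)^(1/4).
T = 228 K.

T ≈ 228 K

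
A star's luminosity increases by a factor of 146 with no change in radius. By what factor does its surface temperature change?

P ∝ T⁴ ⇒ T ∝ P^(1/4), so T scales by (146)^(1/4) = 3.48.

factor ≈ 3.48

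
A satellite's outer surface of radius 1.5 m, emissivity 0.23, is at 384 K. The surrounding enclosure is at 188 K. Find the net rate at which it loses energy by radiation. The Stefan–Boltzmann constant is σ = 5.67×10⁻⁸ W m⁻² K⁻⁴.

A = 4πr² = 4π × (1.5)² = 28.3 m².
Q = εσA(T⁴ − T_s⁴). T⁴ − T_s⁴ = (384)⁴ − (188)⁴ = 2.17×10^10 − 1.25×10^9 = 2.05×10^10 K⁴.
Q = 0.23 × 5.67×10⁻⁸ × 28.3 × 2.05×10^10 = 7560 W.

Q ≈ 7560 W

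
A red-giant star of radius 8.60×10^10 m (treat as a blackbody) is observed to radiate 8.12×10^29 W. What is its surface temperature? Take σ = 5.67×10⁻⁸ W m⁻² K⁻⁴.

T ≈ 3520 K

A = 4πr² = 4π × (8.60×10^10)² = 9.29×10^22 m².
From P = σAT⁴, T = (P / σA)^(1/4) = (8.12×10^29 / (5.67×10⁻⁸ × 9.29×10^22))^(1/4).
T = (1.54×10^14)^(1/4) = 3520 K.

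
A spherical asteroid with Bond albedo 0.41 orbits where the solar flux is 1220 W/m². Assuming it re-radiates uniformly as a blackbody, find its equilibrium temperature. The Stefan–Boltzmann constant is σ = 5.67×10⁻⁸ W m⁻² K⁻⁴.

Power absorbed = (1−a)S·πR²; power emitted = 4πR²σT⁴. Equating and cancelling πR²:
T = ((1−a)S / 4σ)^(1/4) = (720 / (4 × 5.67×10⁻⁸))^(1/4) = (3.17×10^9)^(1/4).
T = 237 K.

T ≈ 237 K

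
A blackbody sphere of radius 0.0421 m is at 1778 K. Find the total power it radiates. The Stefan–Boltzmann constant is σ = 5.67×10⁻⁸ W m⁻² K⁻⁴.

P ≈ 12600 W

A = 4πr² = 4π × (0.0421)² = 0.0223 m².
P = σAT⁴ = 5.67×10⁻⁸ × 0.0223 × (1778)⁴ = 5.67×10⁻⁸ × 0.0223 × 9.99×10^12.
P = 12600 W.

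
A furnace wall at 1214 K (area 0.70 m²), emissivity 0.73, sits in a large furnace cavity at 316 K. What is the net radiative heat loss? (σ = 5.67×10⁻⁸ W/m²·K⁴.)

Q = εσA(T⁴ − T_s⁴). T⁴ − T_s⁴ = (1214)⁴ − (316)⁴ = 2.17×10^12 − 9.97×10^9 = 2.16×10^12 K⁴.
Q = 0.73 × 5.67×10⁻⁸ × 0.700 × 2.16×10^12 = 62600 W.

Q ≈ 62600 W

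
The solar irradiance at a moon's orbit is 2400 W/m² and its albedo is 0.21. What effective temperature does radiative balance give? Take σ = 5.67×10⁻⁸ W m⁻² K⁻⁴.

T ≈ 302 K

Power absorbed = (1−a)S·πR²; power emitted = 4πR²σT⁴. Equating and cancelling πR²:
T = ((1−a)S / 4σ)^(1/4) = (1900 / (4 × 5.67×10⁻⁸))^(1/4) = (8.36×10^9)^(1/4).
T = 302 K.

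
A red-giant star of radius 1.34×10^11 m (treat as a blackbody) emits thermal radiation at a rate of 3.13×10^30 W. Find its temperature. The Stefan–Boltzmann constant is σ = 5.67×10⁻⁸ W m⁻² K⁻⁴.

T ≈ 3950 K

A = 4πr² = 4π × (1.34×10^11)² = 2.26×10^23 m².
From P = σAT⁴, T = (P / σA)^(1/4) = (3.13×10^30 / (5.67×10⁻⁸ × 2.26×10^23))^(1/4).
T = (2.45×10^14)^(1/4) = 3950 K.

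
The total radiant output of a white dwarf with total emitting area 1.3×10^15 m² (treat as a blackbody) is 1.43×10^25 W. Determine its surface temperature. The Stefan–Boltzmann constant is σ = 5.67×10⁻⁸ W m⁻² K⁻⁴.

T ≈ 21000 K

From P = σAT⁴, T = (P / σA)^(1/4) = (1.43×10^25 / (5.67×10⁻⁸ × 1.30×10^15))^(1/4).
T = (1.94×10^17)^(1/4) = 21000 K.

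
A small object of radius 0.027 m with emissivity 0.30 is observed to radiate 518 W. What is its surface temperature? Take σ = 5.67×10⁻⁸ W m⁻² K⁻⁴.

A = 4πr² = 4π × (0.027)² = 9.16×10^-3 m².
From P = εσAT⁴, T = (P / εσA)^(1/4) = (518 / (0.30 × 5.67×10⁻⁸ × 9.16×10^-3))^(1/4).
T = (3.32×10^12)^(1/4) = 1350 K.

T ≈ 1350 K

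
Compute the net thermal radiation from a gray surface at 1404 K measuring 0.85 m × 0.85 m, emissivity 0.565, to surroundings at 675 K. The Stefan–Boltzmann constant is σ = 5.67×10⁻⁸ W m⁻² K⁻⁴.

A = 0.85 × 0.85 = 0.722 m².
Q = εσA(T⁴ − T_s⁴). T⁴ − T_s⁴ = (1404)⁴ − (675)⁴ = 3.89×10^12 − 2.08×10^11 = 3.68×10^12 K⁴.
Q = 0.565 × 5.67×10⁻⁸ × 0.722 × 3.68×10^12 = 85100 W.

Q ≈ 85100 W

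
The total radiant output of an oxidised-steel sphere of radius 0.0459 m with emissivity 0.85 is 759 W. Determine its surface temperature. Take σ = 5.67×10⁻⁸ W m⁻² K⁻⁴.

T ≈ 878 K

A = 4πr² = 4π × (0.0459)² = 0.0265 m².
From P = εσAT⁴, T = (P / εσA)^(1/4) = (759 / (0.85 × 5.67×10⁻⁸ × 0.0265))^(1/4).
T = (5.95×10^11)^(1/4) = 878 K.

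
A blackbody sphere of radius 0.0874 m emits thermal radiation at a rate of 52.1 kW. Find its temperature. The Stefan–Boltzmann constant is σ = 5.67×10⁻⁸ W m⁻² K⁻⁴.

T ≈ 1760 K

A = 4πr² = 4π × (0.0874)² = 0.0960 m².
From P = σAT⁴, T = (P / σA)^(1/4) = (52100 / (5.67×10⁻⁸ × 0.0960))^(1/4).
T = (9.57×10^12)^(1/4) = 1760 K.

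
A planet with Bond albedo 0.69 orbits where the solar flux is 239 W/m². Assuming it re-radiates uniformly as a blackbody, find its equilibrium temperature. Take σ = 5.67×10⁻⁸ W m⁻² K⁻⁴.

Power absorbed = (1−a)S·πR²; power emitted = 4πR²σT⁴. Equating and cancelling πR²:
T = ((1−a)S / 4σ)^(1/4) = (74.1 / (4 × 5.67×10⁻⁸))^(1/4) = (3.27×10^8)^(1/4).
T = 134 K.

T ≈ 134 K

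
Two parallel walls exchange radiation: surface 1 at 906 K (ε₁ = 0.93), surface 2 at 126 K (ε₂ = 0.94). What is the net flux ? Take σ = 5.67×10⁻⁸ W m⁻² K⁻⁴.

q ≈ 33500 W/m²

For two large parallel gray plates, q = σ(T₁⁴ − T₂⁴) / (1/ε₁ + 1/ε₂ − 1).
1/ε₁ + 1/ε₂ − 1 = 1/0.93 + 1/0.94 − 1 = 1.139.
T₁⁴ − T₂⁴ = 6.74×10^11 − 2.52×10^8 = 6.74×10^11 K⁴.
q = 5.67×10⁻⁸ × 6.74×10^11 / 1.139 = 33500 W/m².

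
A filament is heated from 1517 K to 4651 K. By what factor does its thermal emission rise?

ratio ≈ 88.4

P ∝ T⁴, so the ratio is (4651/1517)⁴ = (3.066)⁴ = 88.4.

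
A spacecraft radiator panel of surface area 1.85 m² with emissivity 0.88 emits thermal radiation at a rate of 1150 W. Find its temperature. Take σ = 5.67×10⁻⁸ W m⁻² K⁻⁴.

From P = εσAT⁴, T = (P / εσA)^(1/4) = (1150 / (0.88 × 5.67×10⁻⁸ × 1.85))^(1/4).
T = (1.25×10^10)^(1/4) = 334 K.

T ≈ 334 K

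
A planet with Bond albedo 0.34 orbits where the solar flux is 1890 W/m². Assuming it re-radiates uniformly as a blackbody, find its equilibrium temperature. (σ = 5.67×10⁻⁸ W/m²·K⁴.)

T ≈ 272 K

Power absorbed = (1−a)S·πR²; power emitted = 4πR²σT⁴. Equating and cancelling πR²:
T = ((1−a)S / 4σ)^(1/4) = (1250 / (4 × 5.67×10⁻⁸))^(1/4) = (5.50×10^9)^(1/4).
T = 272 K.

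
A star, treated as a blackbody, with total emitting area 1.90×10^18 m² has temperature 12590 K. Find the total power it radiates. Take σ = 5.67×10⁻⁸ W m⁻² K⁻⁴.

P ≈ 2.71×10^27 W

P = σAT⁴ = 5.67×10⁻⁸ × 1.90×10^18 × (12590)⁴ = 5.67×10⁻⁸ × 1.90×10^18 × 2.51×10^16.
P = 2.71×10^27 W.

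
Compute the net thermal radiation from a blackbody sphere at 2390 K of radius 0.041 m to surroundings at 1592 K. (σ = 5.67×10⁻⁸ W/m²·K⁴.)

Q ≈ 31400 W

A = 4πr² = 4π × (0.041)² = 0.0211 m².
Q = σA(T⁴ − T_s⁴). T⁴ − T_s⁴ = (2390)⁴ − (1592)⁴ = 3.26×10^13 − 6.42×10^12 = 2.62×10^13 K⁴.
Q = 5.67×10⁻⁸ × 0.0211 × 2.62×10^13 = 31400 W.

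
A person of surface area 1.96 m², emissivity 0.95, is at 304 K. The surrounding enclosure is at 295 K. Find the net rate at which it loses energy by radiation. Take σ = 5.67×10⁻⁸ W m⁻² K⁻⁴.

Q ≈ 102 W

Q = εσA(T⁴ − T_s⁴). T⁴ − T_s⁴ = (304)⁴ − (295)⁴ = 8.54×10^9 − 7.57×10^9 = 9.67×10^8 K⁴.
Q = 0.95 × 5.67×10⁻⁸ × 1.96 × 9.67×10^8 = 102 W.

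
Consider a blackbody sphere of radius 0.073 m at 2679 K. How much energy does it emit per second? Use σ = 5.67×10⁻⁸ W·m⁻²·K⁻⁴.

P ≈ 1.96×10^5 W

A = 4πr² = 4π × (0.073)² = 0.0670 m².
P = σAT⁴ = 5.67×10⁻⁸ × 0.0670 × (2679)⁴ = 5.67×10⁻⁸ × 0.0670 × 5.15×10^13.
P = 1.96×10^5 W.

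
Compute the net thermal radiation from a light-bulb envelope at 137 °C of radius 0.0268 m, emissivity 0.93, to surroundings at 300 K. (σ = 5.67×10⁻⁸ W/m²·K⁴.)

Q ≈ 9.59 W

A = 4πr² = 4π × (0.0268)² = 9.03×10^-3 m².
Convert: 137 °C = 410 K.
Q = εσA(T⁴ − T_s⁴). T⁴ − T_s⁴ = (410)⁴ − (300)⁴ = 2.83×10^10 − 8.10×10^9 = 2.02×10^10 K⁴.
Q = 0.93 × 5.67×10⁻⁸ × 9.03×10^-3 × 2.02×10^10 = 9.59 W.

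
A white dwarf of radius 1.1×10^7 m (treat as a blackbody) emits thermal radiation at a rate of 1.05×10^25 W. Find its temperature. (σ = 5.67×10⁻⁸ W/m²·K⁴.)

A = 4πr² = 4π × (1.1×10^7)² = 1.52×10^15 m².
From P = σAT⁴, T = (P / σA)^(1/4) = (1.05×10^25 / (5.67×10⁻⁸ × 1.52×10^15))^(1/4).
T = (1.22×10^17)^(1/4) = 18700 K.

T ≈ 18700 K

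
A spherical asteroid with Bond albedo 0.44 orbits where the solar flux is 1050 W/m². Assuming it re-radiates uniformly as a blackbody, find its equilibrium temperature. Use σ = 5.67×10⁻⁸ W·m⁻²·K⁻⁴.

T ≈ 226 K

Power absorbed = (1−a)S·πR²; power emitted = 4πR²σT⁴. Equating and cancelling πR²:
T = ((1−a)S / 4σ)^(1/4) = (588 / (4 × 5.67×10⁻⁸))^(1/4) = (2.59×10^9)^(1/4).
T = 226 K.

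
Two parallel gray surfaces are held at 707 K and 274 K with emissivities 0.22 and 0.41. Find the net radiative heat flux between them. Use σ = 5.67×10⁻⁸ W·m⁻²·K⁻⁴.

For two large parallel gray plates, q = σ(T₁⁴ − T₂⁴) / (1/ε₁ + 1/ε₂ − 1).
1/ε₁ + 1/ε₂ − 1 = 1/0.22 + 1/0.41 − 1 = 5.984.
T₁⁴ − T₂⁴ = 2.50×10^11 − 5.64×10^9 = 2.44×10^11 K⁴.
q = 5.67×10⁻⁸ × 2.44×10^11 / 5.984 = 2310 W/m².

q ≈ 2310 W/m²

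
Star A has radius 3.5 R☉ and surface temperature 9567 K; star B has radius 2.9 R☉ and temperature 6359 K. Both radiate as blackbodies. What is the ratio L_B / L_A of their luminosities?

L = 4πR²σT⁴ ∝ R²T⁴, so L_B/L_A = (2.9/3.5)² × (6359/9567)⁴ = 0.687 × 0.195 = 0.134.

L_B/L_A ≈ 0.134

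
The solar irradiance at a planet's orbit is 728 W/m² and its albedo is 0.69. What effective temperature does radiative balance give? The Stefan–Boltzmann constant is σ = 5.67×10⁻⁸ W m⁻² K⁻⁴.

Power absorbed = (1−a)S·πR²; power emitted = 4πR²σT⁴. Equating and cancelling πR²:
T = ((1−a)S / 4σ)^(1/4) = (226 / (4 × 5.67×10⁻⁸))^(1/4) = (9.95×10^8)^(1/4).
T = 178 K.

T ≈ 178 K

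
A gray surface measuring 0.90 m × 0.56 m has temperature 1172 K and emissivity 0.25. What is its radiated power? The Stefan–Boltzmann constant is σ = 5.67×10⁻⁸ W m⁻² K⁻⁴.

P ≈ 13500 W

A = 0.90 × 0.56 = 0.504 m².
P = εσAT⁴ = 0.25 × 5.67×10⁻⁸ × 0.504 × (1172)⁴ = 0.25 × 5.67×10⁻⁸ × 0.504 × 1.89×10^12.
P = 13500 W.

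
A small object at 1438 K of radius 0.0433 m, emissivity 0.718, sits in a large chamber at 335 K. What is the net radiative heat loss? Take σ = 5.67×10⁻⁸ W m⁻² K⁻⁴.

Q ≈ 4090 W

A = 4πr² = 4π × (0.0433)² = 0.0236 m².
Q = εσA(T⁴ − T_s⁴). T⁴ − T_s⁴ = (1438)⁴ − (335)⁴ = 4.28×10^12 − 1.26×10^10 = 4.26×10^12 K⁴.
Q = 0.718 × 5.67×10⁻⁸ × 0.0236 × 4.26×10^12 = 4090 W.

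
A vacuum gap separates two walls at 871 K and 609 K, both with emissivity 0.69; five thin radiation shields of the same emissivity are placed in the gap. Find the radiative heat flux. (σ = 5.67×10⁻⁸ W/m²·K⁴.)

q ≈ 2180 W/m²

Each of the 6 gaps contributes resistance (2/ε − 1) = 2/0.69 − 1 = 1.899; total = 11.39.
q = σ(T₁⁴ − T₂⁴) / 11.39 = 5.67×10⁻⁸ × 4.38×10^11 / 11.39 = 2180 W/m².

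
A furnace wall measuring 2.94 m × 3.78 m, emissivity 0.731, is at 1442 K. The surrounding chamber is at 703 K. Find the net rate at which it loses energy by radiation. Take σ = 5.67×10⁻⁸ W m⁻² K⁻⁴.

A = 2.94 × 3.78 = 11.1 m².
Q = εσA(T⁴ − T_s⁴). T⁴ − T_s⁴ = (1442)⁴ − (703)⁴ = 4.32×10^12 − 2.44×10^11 = 4.08×10^12 K⁴.
Q = 0.731 × 5.67×10⁻⁸ × 11.1 × 4.08×10^12 = 1.88×10^6 W.

Q ≈ 1.88×10^6 W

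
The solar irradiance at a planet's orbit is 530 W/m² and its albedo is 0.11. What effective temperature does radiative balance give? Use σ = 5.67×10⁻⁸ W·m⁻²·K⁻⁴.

T ≈ 214 K

Power absorbed = (1−a)S·πR²; power emitted = 4πR²σT⁴. Equating and cancelling πR²:
T = ((1−a)S / 4σ)^(1/4) = (472 / (4 × 5.67×10⁻⁸))^(1/4) = (2.08×10^9)^(1/4).
T = 214 K.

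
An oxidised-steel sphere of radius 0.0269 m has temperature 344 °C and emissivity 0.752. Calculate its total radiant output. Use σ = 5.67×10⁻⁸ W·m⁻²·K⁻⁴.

A = 4πr² = 4π × (0.0269)² = 9.09×10^-3 m².
344 °C = 617 K.
Stefan–Boltzmann: P = εσAT⁴ = 0.752 × 5.67×10⁻⁸ × 9.09×10^-3 × (617)⁴ = 0.752 × 5.67×10⁻⁸ × 9.09×10^-3 × 1.45×10^11.
P = 56.2 W.

P ≈ 56.2 W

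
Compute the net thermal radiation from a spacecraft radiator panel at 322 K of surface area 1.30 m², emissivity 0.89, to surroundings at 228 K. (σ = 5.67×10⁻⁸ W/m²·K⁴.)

Q ≈ 528 W

Q = εσA(T⁴ − T_s⁴). T⁴ − T_s⁴ = (322)⁴ − (228)⁴ = 1.08×10^10 − 2.70×10^9 = 8.05×10^9 K⁴.
Q = 0.89 × 5.67×10⁻⁸ × 1.30 × 8.05×10^9 = 528 W.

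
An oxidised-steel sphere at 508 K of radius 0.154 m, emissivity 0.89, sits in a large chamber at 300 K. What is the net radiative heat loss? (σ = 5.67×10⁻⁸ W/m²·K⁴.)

Q ≈ 880 W

A = 4πr² = 4π × (0.154)² = 0.298 m².
Q = εσA(T⁴ − T_s⁴). T⁴ − T_s⁴ = (508)⁴ − (300)⁴ = 6.66×10^10 − 8.10×10^9 = 5.85×10^10 K⁴.
Q = 0.89 × 5.67×10⁻⁸ × 0.298 × 5.85×10^10 = 880 W.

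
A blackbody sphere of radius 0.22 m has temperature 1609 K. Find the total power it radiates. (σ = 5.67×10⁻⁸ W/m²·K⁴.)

A = 4πr² = 4π × (0.22)² = 0.608 m².
P = σAT⁴ = 5.67×10⁻⁸ × 0.608 × (1609)⁴ = 5.67×10⁻⁸ × 0.608 × 6.70×10^12.
P = 2.31×10^5 W.

P ≈ 2.31×10^5 W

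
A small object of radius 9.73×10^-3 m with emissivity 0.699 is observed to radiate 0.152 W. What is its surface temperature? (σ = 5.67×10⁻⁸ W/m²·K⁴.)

T ≈ 238 K

A = 4πr² = 4π × (9.73×10^-3)² = 1.19×10^-3 m².
From P = εσAT⁴, T = (P / εσA)^(1/4) = (0.152 / (0.699 × 5.67×10⁻⁸ × 1.19×10^-3))^(1/4).
T = (3.22×10^9)^(1/4) = 238 K.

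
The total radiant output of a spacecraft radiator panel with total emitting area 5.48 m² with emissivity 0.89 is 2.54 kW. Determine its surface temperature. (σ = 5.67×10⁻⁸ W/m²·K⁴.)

T ≈ 310 K

From P = εσAT⁴, T = (P / εσA)^(1/4) = (2540 / (0.89 × 5.67×10⁻⁸ × 5.48))^(1/4).
T = (9.19×10^9)^(1/4) = 310 K.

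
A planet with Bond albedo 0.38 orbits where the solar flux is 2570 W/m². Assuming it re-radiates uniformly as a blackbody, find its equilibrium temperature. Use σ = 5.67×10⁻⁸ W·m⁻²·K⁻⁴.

Power absorbed = (1−a)S·πR²; power emitted = 4πR²σT⁴. Equating and cancelling πR²:
T = ((1−a)S / 4σ)^(1/4) = (1590 / (4 × 5.67×10⁻⁸))^(1/4) = (7.03×10^9)^(1/4).
T = 290 K.

T ≈ 290 K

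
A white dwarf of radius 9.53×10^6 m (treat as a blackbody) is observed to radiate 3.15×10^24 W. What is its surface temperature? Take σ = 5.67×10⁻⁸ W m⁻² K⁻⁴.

T ≈ 14900 K

A = 4πr² = 4π × (9.53×10^6)² = 1.14×10^15 m².
From P = σAT⁴, T = (P / σA)^(1/4) = (3.15×10^24 / (5.67×10⁻⁸ × 1.14×10^15))^(1/4).
T = (4.87×10^16)^(1/4) = 14900 K.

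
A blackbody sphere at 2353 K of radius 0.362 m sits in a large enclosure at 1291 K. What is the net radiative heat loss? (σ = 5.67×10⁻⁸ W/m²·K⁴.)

A = 4πr² = 4π × (0.362)² = 1.65 m².
Q = σA(T⁴ − T_s⁴). T⁴ − T_s⁴ = (2353)⁴ − (1291)⁴ = 3.07×10^13 − 2.78×10^12 = 2.79×10^13 K⁴.
Q = 5.67×10⁻⁸ × 1.65 × 2.79×10^13 = 2.60×10^6 W.

Q ≈ 2.60×10^6 W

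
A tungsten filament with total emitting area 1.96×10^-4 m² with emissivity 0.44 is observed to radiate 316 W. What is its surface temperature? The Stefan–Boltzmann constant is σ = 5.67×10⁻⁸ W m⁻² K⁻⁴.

From P = εσAT⁴, T = (P / εσA)^(1/4) = (316 / (0.44 × 5.67×10⁻⁸ × 1.96×10^-4))^(1/4).
T = (6.46×10^13)^(1/4) = 2840 K.

T ≈ 2840 K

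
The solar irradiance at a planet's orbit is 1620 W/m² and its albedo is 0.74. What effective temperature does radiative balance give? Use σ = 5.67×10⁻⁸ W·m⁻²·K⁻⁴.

T ≈ 208 K

Power absorbed = (1−a)S·πR²; power emitted = 4πR²σT⁴. Equating and cancelling πR²:
T = ((1−a)S / 4σ)^(1/4) = (421 / (4 × 5.67×10⁻⁸))^(1/4) = (1.86×10^9)^(1/4).
T = 208 K.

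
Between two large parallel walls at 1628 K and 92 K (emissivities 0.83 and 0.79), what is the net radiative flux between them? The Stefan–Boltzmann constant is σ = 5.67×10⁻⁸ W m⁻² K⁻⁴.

q ≈ 2.71×10^5 W/m²

For two large parallel gray plates, q = σ(T₁⁴ − T₂⁴) / (1/ε₁ + 1/ε₂ − 1).
1/ε₁ + 1/ε₂ − 1 = 1/0.83 + 1/0.79 − 1 = 1.471.
T₁⁴ − T₂⁴ = 7.02×10^12 − 7.16×10^7 = 7.02×10^12 K⁴.
q = 5.67×10⁻⁸ × 7.02×10^12 / 1.471 = 2.71×10^5 W/m².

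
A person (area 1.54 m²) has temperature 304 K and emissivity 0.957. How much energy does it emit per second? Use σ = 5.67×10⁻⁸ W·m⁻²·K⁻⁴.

P ≈ 714 W

Stefan–Boltzmann: P = εσAT⁴ = 0.957 × 5.67×10⁻⁸ × 1.54 × (304)⁴ = 0.957 × 5.67×10⁻⁸ × 1.54 × 8.54×10^9.
P = 714 W.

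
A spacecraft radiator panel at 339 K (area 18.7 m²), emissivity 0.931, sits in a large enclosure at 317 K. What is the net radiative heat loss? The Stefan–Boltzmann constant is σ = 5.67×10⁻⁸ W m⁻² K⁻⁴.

Q ≈ 3070 W

Q = εσA(T⁴ − T_s⁴). T⁴ − T_s⁴ = (339)⁴ − (317)⁴ = 1.32×10^10 − 1.01×10^10 = 3.11×10^9 K⁴.
Q = 0.931 × 5.67×10⁻⁸ × 18.7 × 3.11×10^9 = 3070 W.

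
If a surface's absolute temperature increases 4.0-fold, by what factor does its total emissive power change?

P ∝ T⁴, so the power scales as (4.0)⁴ = 256.

factor ≈ 256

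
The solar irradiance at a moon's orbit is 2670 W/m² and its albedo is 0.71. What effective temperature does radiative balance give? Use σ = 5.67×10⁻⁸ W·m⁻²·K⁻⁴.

Power absorbed = (1−a)S·πR²; power emitted = 4πR²σT⁴. Equating and cancelling πR²:
T = ((1−a)S / 4σ)^(1/4) = (774 / (4 × 5.67×10⁻⁸))^(1/4) = (3.41×10^9)^(1/4).
T = 242 K.

T ≈ 242 K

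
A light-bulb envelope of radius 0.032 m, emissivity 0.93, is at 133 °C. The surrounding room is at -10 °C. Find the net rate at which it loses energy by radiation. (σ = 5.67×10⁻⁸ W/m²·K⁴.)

A = 4πr² = 4π × (0.032)² = 0.0129 m².
Convert: 133 °C = 406 K; -10 °C = 263 K.
Q = εσA(T⁴ − T_s⁴). T⁴ − T_s⁴ = (406)⁴ − (263)⁴ = 2.72×10^10 − 4.78×10^9 = 2.24×10^10 K⁴.
Q = 0.93 × 5.67×10⁻⁸ × 0.0129 × 2.24×10^10 = 15.2 W.

Q ≈ 15.2 W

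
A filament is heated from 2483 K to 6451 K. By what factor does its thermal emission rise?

P ∝ T⁴, so the ratio is (6451/2483)⁴ = (2.598)⁴ = 45.6.

ratio ≈ 45.6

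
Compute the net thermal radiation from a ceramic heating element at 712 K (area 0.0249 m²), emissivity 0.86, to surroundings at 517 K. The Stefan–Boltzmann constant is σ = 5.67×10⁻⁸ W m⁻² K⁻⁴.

Q ≈ 225 W

Q = εσA(T⁴ − T_s⁴). T⁴ − T_s⁴ = (712)⁴ − (517)⁴ = 2.57×10^11 − 7.14×10^10 = 1.86×10^11 K⁴.
Q = 0.86 × 5.67×10⁻⁸ × 0.0249 × 1.86×10^11 = 225 W.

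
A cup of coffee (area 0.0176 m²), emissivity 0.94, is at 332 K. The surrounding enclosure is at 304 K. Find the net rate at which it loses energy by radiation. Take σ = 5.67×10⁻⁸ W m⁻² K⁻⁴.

Q = εσA(T⁴ − T_s⁴). T⁴ − T_s⁴ = (332)⁴ − (304)⁴ = 1.21×10^10 − 8.54×10^9 = 3.61×10^9 K⁴.
Q = 0.94 × 5.67×10⁻⁸ × 0.0176 × 3.61×10^9 = 3.39 W.

Q ≈ 3.39 W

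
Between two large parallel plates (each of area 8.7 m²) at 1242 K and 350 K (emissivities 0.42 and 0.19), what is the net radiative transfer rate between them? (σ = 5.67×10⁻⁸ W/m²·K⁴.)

For two large parallel gray plates, q = σ(T₁⁴ − T₂⁴) / (1/ε₁ + 1/ε₂ − 1).
1/ε₁ + 1/ε₂ − 1 = 1/0.42 + 1/0.19 − 1 = 6.644.
T₁⁴ − T₂⁴ = 2.38×10^12 − 1.50×10^10 = 2.36×10^12 K⁴.
q = 5.67×10⁻⁸ × 2.36×10^12 / 6.644 = 20200 W/m².
Q = q·A = 20200 × 8.7 = 1.76×10^5 W.

Q ≈ 1.76×10^5 W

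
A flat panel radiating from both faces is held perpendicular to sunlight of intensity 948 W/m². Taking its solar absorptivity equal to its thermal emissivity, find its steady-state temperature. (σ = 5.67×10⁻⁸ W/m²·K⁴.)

T ≈ 302 K

Absorbed flux αS = emitted flux 2εσT⁴ per unit area; with α = ε this gives T = (S/2σ)^(1/4).
T = (948 / (2 × 5.67×10⁻⁸))^(1/4) = (8.36×10^9)^(1/4).
T = 302 K.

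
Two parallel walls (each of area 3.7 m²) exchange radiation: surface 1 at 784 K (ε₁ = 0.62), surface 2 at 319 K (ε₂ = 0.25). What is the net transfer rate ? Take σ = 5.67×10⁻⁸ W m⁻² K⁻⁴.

Q ≈ 16700 W

For two large parallel gray plates, q = σ(T₁⁴ − T₂⁴) / (1/ε₁ + 1/ε₂ − 1).
1/ε₁ + 1/ε₂ − 1 = 1/0.62 + 1/0.25 − 1 = 4.613.
T₁⁴ − T₂⁴ = 3.78×10^11 − 1.04×10^10 = 3.67×10^11 K⁴.
q = 5.67×10⁻⁸ × 3.67×10^11 / 4.613 = 4520 W/m².
Q = q·A = 4520 × 3.7 = 16700 W.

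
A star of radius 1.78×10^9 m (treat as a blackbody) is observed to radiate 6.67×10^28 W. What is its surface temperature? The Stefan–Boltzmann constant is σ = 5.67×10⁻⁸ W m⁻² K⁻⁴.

A = 4πr² = 4π × (1.78×10^9)² = 3.98×10^19 m².
From P = σAT⁴, T = (P / σA)^(1/4) = (6.67×10^28 / (5.67×10⁻⁸ × 3.98×10^19))^(1/4).
T = (2.95×10^16)^(1/4) = 13100 K.

T ≈ 13100 K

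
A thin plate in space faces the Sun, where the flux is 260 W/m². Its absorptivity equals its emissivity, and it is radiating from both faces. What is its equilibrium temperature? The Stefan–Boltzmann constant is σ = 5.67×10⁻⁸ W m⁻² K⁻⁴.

Absorbed flux αS = emitted flux 2εσT⁴ per unit area; with α = ε this gives T = (S/2σ)^(1/4).
T = (260 / (2 × 5.67×10⁻⁸))^(1/4) = (2.29×10^9)^(1/4).
T = 219 K.

T ≈ 219 K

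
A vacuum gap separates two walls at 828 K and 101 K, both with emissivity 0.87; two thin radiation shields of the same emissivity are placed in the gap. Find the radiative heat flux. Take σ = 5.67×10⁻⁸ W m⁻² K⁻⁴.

Each of the 3 gaps contributes resistance (2/ε − 1) = 2/0.87 − 1 = 1.299; total = 3.897.
q = σ(T₁⁴ − T₂⁴) / 3.897 = 5.67×10⁻⁸ × 4.70×10^11 / 3.897 = 6840 W/m².

q ≈ 6840 W/m²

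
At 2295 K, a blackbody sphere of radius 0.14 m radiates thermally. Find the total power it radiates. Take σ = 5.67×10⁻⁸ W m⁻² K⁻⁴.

P ≈ 3.87×10^5 W

A = 4πr² = 4π × (0.14)² = 0.246 m².
P = σAT⁴ = 5.67×10⁻⁸ × 0.246 × (2295)⁴ = 5.67×10⁻⁸ × 0.246 × 2.77×10^13.
P = 3.87×10^5 W.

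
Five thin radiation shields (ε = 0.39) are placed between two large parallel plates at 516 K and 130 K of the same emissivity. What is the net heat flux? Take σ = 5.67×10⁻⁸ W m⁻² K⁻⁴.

q ≈ 162 W/m²

Each of the 6 gaps contributes resistance (2/ε − 1) = 2/0.39 − 1 = 4.128; total = 24.77.
q = σ(T₁⁴ − T₂⁴) / 24.77 = 5.67×10⁻⁸ × 7.06×10^10 / 24.77 = 162 W/m².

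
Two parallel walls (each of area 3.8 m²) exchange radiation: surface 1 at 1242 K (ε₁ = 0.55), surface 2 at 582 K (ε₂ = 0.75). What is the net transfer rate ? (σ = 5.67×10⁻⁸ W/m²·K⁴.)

For two large parallel gray plates, q = σ(T₁⁴ − T₂⁴) / (1/ε₁ + 1/ε₂ − 1).
1/ε₁ + 1/ε₂ − 1 = 1/0.55 + 1/0.75 − 1 = 2.152.
T₁⁴ − T₂⁴ = 2.38×10^12 − 1.15×10^11 = 2.26×10^12 K⁴.
q = 5.67×10⁻⁸ × 2.26×10^12 / 2.152 = 59700 W/m².
Q = q·A = 59700 × 3.8 = 2.27×10^5 W.

Q ≈ 2.27×10^5 W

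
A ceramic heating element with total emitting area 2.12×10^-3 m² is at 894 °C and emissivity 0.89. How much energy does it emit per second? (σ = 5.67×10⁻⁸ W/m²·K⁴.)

P ≈ 198 W

894 °C = 1167 K.
Stefan–Boltzmann: P = εσAT⁴ = 0.89 × 5.67×10⁻⁸ × 2.12×10^-3 × (1167)⁴ = 0.89 × 5.67×10⁻⁸ × 2.12×10^-3 × 1.85×10^12.
P = 198 W.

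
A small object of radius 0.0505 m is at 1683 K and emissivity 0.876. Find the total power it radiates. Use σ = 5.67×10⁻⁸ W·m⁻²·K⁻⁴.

P ≈ 12800 W

A = 4πr² = 4π × (0.0505)² = 0.0320 m².
Stefan–Boltzmann: P = εσAT⁴ = 0.876 × 5.67×10⁻⁸ × 0.0320 × (1683)⁴ = 0.876 × 5.67×10⁻⁸ × 0.0320 × 8.02×10^12.
P = 12800 W.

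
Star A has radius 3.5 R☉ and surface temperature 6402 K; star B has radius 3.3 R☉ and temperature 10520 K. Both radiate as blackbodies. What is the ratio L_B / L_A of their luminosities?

L = 4πR²σT⁴ ∝ R²T⁴, so L_B/L_A = (3.3/3.5)² × (10520/6402)⁴ = 0.889 × 7.29 = 6.48.

L_B/L_A ≈ 6.48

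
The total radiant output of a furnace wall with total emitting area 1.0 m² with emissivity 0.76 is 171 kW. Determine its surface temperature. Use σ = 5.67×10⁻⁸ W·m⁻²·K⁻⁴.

From P = εσAT⁴, T = (P / εσA)^(1/4) = (1.71×10^5 / (0.76 × 5.67×10⁻⁸ × 1.00))^(1/4).
T = (3.97×10^12)^(1/4) = 1410 K.

T ≈ 1410 K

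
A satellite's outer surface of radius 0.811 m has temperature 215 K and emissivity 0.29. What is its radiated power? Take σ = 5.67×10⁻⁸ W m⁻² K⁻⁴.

A = 4πr² = 4π × (0.811)² = 8.27 m².
Stefan–Boltzmann: P = εσAT⁴ = 0.29 × 5.67×10⁻⁸ × 8.27 × (215)⁴ = 0.29 × 5.67×10⁻⁸ × 8.27 × 2.14×10^9.
P = 290 W.

P ≈ 290 W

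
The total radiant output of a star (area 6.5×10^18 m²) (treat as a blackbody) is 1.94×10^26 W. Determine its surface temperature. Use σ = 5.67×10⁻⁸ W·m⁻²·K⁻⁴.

From P = σAT⁴, T = (P / σA)^(1/4) = (1.94×10^26 / (5.67×10⁻⁸ × 6.50×10^18))^(1/4).
T = (5.26×10^14)^(1/4) = 4790 K.

T ≈ 4790 K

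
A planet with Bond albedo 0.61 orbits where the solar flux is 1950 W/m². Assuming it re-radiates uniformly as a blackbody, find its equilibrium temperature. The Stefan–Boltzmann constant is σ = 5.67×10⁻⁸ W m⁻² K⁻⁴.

T ≈ 241 K

Power absorbed = (1−a)S·πR²; power emitted = 4πR²σT⁴. Equating and cancelling πR²:
T = ((1−a)S / 4σ)^(1/4) = (760 / (4 × 5.67×10⁻⁸))^(1/4) = (3.35×10^9)^(1/4).
T = 241 K.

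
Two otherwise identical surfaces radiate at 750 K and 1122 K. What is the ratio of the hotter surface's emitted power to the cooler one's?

P ∝ T⁴, so the ratio is (1122/750)⁴ = (1.496)⁴ = 5.01.

ratio ≈ 5.01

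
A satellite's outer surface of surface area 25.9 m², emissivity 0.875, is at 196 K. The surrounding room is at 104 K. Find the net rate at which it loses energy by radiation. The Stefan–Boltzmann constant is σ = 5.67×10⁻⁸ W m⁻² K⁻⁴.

Q = εσA(T⁴ − T_s⁴). T⁴ − T_s⁴ = (196)⁴ − (104)⁴ = 1.48×10^9 − 1.17×10^8 = 1.36×10^9 K⁴.
Q = 0.875 × 5.67×10⁻⁸ × 25.9 × 1.36×10^9 = 1750 W.

Q ≈ 1750 W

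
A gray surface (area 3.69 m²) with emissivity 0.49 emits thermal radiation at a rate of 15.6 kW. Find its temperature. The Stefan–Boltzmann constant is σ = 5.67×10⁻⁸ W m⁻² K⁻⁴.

T ≈ 625 K

From P = εσAT⁴, T = (P / εσA)^(1/4) = (15600 / (0.49 × 5.67×10⁻⁸ × 3.69))^(1/4).
T = (1.52×10^11)^(1/4) = 625 K.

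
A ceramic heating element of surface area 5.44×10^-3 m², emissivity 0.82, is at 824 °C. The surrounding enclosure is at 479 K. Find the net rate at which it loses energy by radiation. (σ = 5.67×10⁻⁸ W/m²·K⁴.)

Convert: 824 °C = 1097 K.
Q = εσA(T⁴ − T_s⁴). T⁴ − T_s⁴ = (1097)⁴ − (479)⁴ = 1.45×10^12 − 5.26×10^10 = 1.40×10^12 K⁴.
Q = 0.82 × 5.67×10⁻⁸ × 5.44×10^-3 × 1.40×10^12 = 353 W.

Q ≈ 353 W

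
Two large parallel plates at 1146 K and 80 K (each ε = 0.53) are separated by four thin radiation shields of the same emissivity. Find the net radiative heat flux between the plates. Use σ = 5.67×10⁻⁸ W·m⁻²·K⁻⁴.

Each of the 5 gaps contributes resistance (2/ε − 1) = 2/0.53 − 1 = 2.774; total = 13.87.
q = σ(T₁⁴ − T₂⁴) / 13.87 = 5.67×10⁻⁸ × 1.72×10^12 / 13.87 = 7050 W/m².

q ≈ 7050 W/m²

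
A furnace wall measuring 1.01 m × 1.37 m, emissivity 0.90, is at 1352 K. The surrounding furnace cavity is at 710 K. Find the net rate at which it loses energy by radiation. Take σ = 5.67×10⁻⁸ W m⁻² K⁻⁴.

Q ≈ 2.18×10^5 W

A = 1.01 × 1.37 = 1.38 m².
Q = εσA(T⁴ − T_s⁴). T⁴ − T_s⁴ = (1352)⁴ − (710)⁴ = 3.34×10^12 − 2.54×10^11 = 3.09×10^12 K⁴.
Q = 0.90 × 5.67×10⁻⁸ × 1.38 × 3.09×10^12 = 2.18×10^5 W.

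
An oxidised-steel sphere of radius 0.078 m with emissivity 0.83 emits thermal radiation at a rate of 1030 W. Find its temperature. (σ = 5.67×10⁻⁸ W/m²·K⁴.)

A = 4πr² = 4π × (0.078)² = 0.0765 m².
From P = εσAT⁴, T = (P / εσA)^(1/4) = (1030 / (0.83 × 5.67×10⁻⁸ × 0.0765))^(1/4).
T = (2.86×10^11)^(1/4) = 731 K.

T ≈ 731 K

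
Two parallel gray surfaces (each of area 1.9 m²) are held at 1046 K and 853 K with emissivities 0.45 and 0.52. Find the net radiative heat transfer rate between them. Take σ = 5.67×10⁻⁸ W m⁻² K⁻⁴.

Q ≈ 22900 W

For two large parallel gray plates, q = σ(T₁⁴ − T₂⁴) / (1/ε₁ + 1/ε₂ − 1).
1/ε₁ + 1/ε₂ − 1 = 1/0.45 + 1/0.52 − 1 = 3.145.
T₁⁴ − T₂⁴ = 1.20×10^12 − 5.29×10^11 = 6.68×10^11 K⁴.
q = 5.67×10⁻⁸ × 6.68×10^11 / 3.145 = 12000 W/m².
Q = q·A = 12000 × 1.9 = 22900 W.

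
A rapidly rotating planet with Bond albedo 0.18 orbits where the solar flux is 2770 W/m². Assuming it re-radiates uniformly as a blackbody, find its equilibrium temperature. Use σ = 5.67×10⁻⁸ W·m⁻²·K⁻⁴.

Power absorbed = (1−a)S·πR²; power emitted = 4πR²σT⁴. Equating and cancelling πR²:
T = ((1−a)S / 4σ)^(1/4) = (2270 / (4 × 5.67×10⁻⁸))^(1/4) = (1.00×10^10)^(1/4).
T = 316 K.

T ≈ 316 K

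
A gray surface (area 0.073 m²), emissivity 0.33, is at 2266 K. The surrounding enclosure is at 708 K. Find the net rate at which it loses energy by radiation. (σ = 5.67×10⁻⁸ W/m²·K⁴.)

Q ≈ 35700 W

Q = εσA(T⁴ − T_s⁴). T⁴ − T_s⁴ = (2266)⁴ − (708)⁴ = 2.64×10^13 − 2.51×10^11 = 2.61×10^13 K⁴.
Q = 0.33 × 5.67×10⁻⁸ × 0.0730 × 2.61×10^13 = 35700 W.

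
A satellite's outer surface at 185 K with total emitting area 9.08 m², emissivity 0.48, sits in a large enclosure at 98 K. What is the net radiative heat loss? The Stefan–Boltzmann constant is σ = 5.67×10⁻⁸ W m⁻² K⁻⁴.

Q ≈ 267 W

Q = εσA(T⁴ − T_s⁴). T⁴ − T_s⁴ = (185)⁴ − (98)⁴ = 1.17×10^9 − 9.22×10^7 = 1.08×10^9 K⁴.
Q = 0.48 × 5.67×10⁻⁸ × 9.08 × 1.08×10^9 = 267 W.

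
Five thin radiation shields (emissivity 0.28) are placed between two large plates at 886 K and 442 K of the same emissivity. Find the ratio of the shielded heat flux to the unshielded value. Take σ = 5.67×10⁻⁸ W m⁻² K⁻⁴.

ratio ≈ 0.167

With N identical shields there are N+1 = 6 gaps in series, each with the same radiative resistance, so the flux falls to 1/(N+1) of its unshielded value.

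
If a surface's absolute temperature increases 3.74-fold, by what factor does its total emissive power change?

P ∝ T⁴, so the power scales as (3.74)⁴ = 196.

factor ≈ 196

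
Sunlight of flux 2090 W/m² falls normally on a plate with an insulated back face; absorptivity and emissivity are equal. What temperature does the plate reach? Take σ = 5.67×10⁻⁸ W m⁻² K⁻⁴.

T ≈ 438 K

Absorbed flux αS = emitted flux εσT⁴ (one radiating face); with α = ε, T = (S/σ)^(1/4).
T = (2090 / 5.67×10⁻⁸)^(1/4) = (3.69×10^10)^(1/4).
T = 438 K.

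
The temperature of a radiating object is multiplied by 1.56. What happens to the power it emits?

P ∝ T⁴, so the power scales as (1.56)⁴ = 5.92.

factor ≈ 5.92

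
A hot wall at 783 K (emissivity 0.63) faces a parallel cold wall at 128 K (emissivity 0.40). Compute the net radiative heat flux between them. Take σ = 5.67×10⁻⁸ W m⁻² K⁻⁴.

q ≈ 6900 W/m²

For two large parallel gray plates, q = σ(T₁⁴ − T₂⁴) / (1/ε₁ + 1/ε₂ − 1).
1/ε₁ + 1/ε₂ − 1 = 1/0.63 + 1/0.40 − 1 = 3.087.
T₁⁴ − T₂⁴ = 3.76×10^11 − 2.68×10^8 = 3.76×10^11 K⁴.
q = 5.67×10⁻⁸ × 3.76×10^11 / 3.087 = 6900 W/m².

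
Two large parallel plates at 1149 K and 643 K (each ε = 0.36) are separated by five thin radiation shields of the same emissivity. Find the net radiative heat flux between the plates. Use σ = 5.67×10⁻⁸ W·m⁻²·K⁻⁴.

Each of the 6 gaps contributes resistance (2/ε − 1) = 2/0.36 − 1 = 4.556; total = 27.33.
q = σ(T₁⁴ − T₂⁴) / 27.33 = 5.67×10⁻⁸ × 1.57×10^12 / 27.33 = 3260 W/m².

q ≈ 3260 W/m²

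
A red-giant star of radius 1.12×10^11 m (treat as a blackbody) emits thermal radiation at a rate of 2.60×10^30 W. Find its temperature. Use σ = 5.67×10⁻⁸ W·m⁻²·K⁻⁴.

A = 4πr² = 4π × (1.12×10^11)² = 1.58×10^23 m².
From P = σAT⁴, T = (P / σA)^(1/4) = (2.60×10^30 / (5.67×10⁻⁸ × 1.58×10^23))^(1/4).
T = (2.91×10^14)^(1/4) = 4130 K.

T ≈ 4130 K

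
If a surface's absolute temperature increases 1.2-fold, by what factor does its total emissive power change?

factor ≈ 2.07

P ∝ T⁴, so the power scales as (1.2)⁴ = 2.07.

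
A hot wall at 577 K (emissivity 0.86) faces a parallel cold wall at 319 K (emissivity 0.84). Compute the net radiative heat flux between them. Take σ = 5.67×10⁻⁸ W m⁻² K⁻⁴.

For two large parallel gray plates, q = σ(T₁⁴ − T₂⁴) / (1/ε₁ + 1/ε₂ − 1).
1/ε₁ + 1/ε₂ − 1 = 1/0.86 + 1/0.84 − 1 = 1.353.
T₁⁴ − T₂⁴ = 1.11×10^11 − 1.04×10^10 = 1.00×10^11 K⁴.
q = 5.67×10⁻⁸ × 1.00×10^11 / 1.353 = 4210 W/m².

q ≈ 4210 W/m²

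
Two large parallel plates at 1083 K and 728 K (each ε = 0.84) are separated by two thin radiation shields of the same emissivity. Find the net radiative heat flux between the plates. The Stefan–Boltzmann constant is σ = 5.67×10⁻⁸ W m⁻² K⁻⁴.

q ≈ 15000 W/m²

Each of the 3 gaps contributes resistance (2/ε − 1) = 2/0.84 − 1 = 1.381; total = 4.143.
q = σ(T₁⁴ − T₂⁴) / 4.143 = 5.67×10⁻⁸ × 1.09×10^12 / 4.143 = 15000 W/m².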